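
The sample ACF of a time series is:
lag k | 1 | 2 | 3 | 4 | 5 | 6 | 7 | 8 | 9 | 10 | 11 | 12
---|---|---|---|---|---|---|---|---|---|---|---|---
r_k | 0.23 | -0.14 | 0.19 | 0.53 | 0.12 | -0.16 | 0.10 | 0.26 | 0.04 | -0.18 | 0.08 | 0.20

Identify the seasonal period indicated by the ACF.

The largest autocorrelation is r_4 = 0.53, with a weaker echo at lag 8 (0.26); the remaining lags stay at or below 0.23.
The dominant spike at lag 4 indicates a seasonal period of 4.

4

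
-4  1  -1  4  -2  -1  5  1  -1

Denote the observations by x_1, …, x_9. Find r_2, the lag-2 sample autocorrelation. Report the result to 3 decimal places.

-0.171

Mean x̄ = (-4 + 1 − 1 + 4 − 2 − 1 + 5 + 1 − 1)/9 = 0.2222
Σ(x_t−x̄)(x_{t+2}−x̄) = (5.1605) + (2.9383) + (2.7160) + (-4.6173) + (-10.6173) + (-0.9506) + (-5.8395) = -11.2099
Denominator Σ(x_t−x̄)² = 65.5556
r_2 = -11.2099 / 65.5556 = -0.171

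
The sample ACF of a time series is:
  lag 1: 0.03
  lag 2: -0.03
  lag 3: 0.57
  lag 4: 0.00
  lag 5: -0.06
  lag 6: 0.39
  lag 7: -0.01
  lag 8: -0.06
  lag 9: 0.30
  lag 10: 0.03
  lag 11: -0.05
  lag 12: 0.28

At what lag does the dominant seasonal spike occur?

3

The largest autocorrelation is r_3 = 0.57, with weaker echoes at lags 6 (0.39), 9 (0.30) and 12 (0.28); the remaining lags stay at or below 0.03.
The dominant spike at lag 3 indicates a seasonal period of 3.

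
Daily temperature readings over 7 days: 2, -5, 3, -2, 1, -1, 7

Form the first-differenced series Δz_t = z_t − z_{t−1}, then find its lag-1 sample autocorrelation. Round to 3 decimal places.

First differences Δz: -7, 8, -5, 3, -2, 8
Mean of differences = 0.8333
Numerator Σ(Δz_t−Δz̄)(Δz_{t+1}−Δz̄) = -137.0278
Denominator Σ(Δz_t−Δz̄)² = 210.8333
r_1(Δz) = -137.0278 / 210.8333 = -0.650

-0.650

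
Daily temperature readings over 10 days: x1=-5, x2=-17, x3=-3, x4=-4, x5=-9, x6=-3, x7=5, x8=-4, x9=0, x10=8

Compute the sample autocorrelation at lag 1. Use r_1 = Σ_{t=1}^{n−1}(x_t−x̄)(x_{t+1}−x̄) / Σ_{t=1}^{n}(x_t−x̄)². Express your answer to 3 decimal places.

Mean x̄ = (-5 − 17 − 3 − 4 − 9 − 3 + 5 − 4 + 0 + 8)/10 = -3.2000
Numerator Σ_{t=1}^{9}(x_t−x̄)(x_{t+1}−x̄) = 53.7600
Denominator Σ(x_t−x̄)² = 431.6000
r_1 = 53.7600 / 431.6000 = 0.125

0.125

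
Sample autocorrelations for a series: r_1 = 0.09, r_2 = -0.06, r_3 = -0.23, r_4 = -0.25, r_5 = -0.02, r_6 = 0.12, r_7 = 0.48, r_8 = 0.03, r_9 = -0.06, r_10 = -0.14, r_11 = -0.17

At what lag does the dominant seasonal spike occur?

The largest autocorrelation is r_7 = 0.48; the remaining lags stay at or below 0.12.
The dominant spike at lag 7 indicates a seasonal period of 7.

7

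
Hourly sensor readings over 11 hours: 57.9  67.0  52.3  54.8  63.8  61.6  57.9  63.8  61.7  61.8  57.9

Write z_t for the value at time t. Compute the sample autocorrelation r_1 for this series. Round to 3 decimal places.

-0.258

Mean z̄ = (57.9 + 67.0 + 52.3 + 54.8 + 63.8 + 61.6 + 57.9 + 63.8 + 61.7 + 61.8 + 57.9)/11 = 60.0455
Numerator Σ_{t=1}^{10}(z_t−z̄)(z_{t+1}−z̄) = -48.0557
Denominator Σ(z_t−z̄)² = 186.1073
r_1 = -48.0557 / 186.1073 = -0.258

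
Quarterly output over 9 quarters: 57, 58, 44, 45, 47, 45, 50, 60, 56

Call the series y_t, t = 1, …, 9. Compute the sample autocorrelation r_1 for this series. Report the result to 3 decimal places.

Mean ȳ = (57 + 58 + 44 + 45 + 47 + 45 + 50 + 60 + 56)/9 = 51.3333
Numerator Σ_{t=1}^{8}(y_t−ȳ)(y_{t+1}−ȳ) = 127.5556
Denominator Σ(y_t−ȳ)² = 328.0000
r_1 = 127.5556 / 328.0000 = 0.389

0.389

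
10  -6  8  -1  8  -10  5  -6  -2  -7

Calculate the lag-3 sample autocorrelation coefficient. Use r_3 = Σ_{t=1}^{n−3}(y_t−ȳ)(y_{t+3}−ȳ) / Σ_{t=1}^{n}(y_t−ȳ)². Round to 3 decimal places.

Mean ȳ = (10 − 6 + 8 − 1 + 8 − 10 + 5 − 6 − 2 − 7)/10 = -0.1000
Σ(y_t−ȳ)(y_{t+3}−ȳ) = (-9.0900) + (-47.7900) + (-80.1900) + (-4.5900) + (-47.7900) + (18.8100) + (-35.1900) = -205.8300
Denominator Σ(y_t−ȳ)² = 478.9000
r_3 = -205.8300 / 478.9000 = -0.430

-0.430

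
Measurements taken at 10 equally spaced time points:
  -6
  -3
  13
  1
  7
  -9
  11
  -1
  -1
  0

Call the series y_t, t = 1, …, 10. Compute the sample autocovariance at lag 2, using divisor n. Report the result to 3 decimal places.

Mean ȳ = (-6 − 3 + 13 + 1 + 7 − 9 + 11 − 1 − 1 + 0)/10 = 1.2000
Σ_{t=1}^{8}(y_t−ȳ)(y_{t+2}−ȳ) = 46.7200
γ_2 = 46.7200 / 10 = 4.672

4.672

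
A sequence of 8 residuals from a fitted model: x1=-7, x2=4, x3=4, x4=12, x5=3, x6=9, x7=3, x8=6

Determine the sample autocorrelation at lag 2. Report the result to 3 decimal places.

Mean x̄ = (-7 + 4 + 4 + 12 + 3 + 9 + 3 + 6)/8 = 4.2500
Deviations from mean: -11.2500, -0.2500, -0.2500, 7.7500, -1.2500, 4.7500, -1.2500, 1.7500
Numerator Σ_{t=1}^{6}(x_t−x̄)(x_{t+2}−x̄) = 47.8750
Denominator Σ(x_t−x̄)² = 215.5000
r_2 = 47.8750 / 215.5000 = 0.222

0.222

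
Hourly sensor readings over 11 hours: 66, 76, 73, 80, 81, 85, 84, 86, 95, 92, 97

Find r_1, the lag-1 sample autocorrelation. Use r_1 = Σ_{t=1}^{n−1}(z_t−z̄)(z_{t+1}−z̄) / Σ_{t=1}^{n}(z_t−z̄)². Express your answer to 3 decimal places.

0.559

Mean z̄ = (66 + 76 + 73 + 80 + 81 + 85 + 84 + 86 + 95 + 92 + 97)/11 = 83.1818
Numerator Σ_{t=1}^{10}(z_t−z̄)(z_{t+1}−z̄) = 495.0579
Denominator Σ(z_t−z̄)² = 885.6364
r_1 = 495.0579 / 885.6364 = 0.559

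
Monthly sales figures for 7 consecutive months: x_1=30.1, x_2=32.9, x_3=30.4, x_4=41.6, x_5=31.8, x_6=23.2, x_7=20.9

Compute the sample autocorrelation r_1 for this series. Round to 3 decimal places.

Mean x̄ = (30.1 + 32.9 + 30.4 + 41.6 + 31.8 + 23.2 + 20.9)/7 = 30.1286
Deviations from mean: -0.0286, 2.7714, 0.2714, 11.4714, 1.6714, -6.9286, -9.2286
Numerator Σ_{t=1}^{6}(x_t−x̄)(x_{t+1}−x̄) = 75.3206
Denominator Σ(x_t−x̄)² = 275.3143
r_1 = 75.3206 / 275.3143 = 0.274

0.274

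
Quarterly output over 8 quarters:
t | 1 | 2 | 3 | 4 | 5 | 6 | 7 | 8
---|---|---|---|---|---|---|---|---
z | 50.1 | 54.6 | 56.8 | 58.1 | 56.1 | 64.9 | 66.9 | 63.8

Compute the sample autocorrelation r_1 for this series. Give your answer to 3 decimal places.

0.520

Mean z̄ = (50.1 + 54.6 + 56.8 + 58.1 + 56.1 + 64.9 + 66.9 + 63.8)/8 = 58.9125
Deviations from mean: -8.8125, -4.3125, -2.1125, -0.8125, -2.8125, 5.9875, 7.9875, 4.8875
Σ(z_t−z̄)(z_{t+1}−z̄) = (38.0039) + (9.1102) + (1.7164) + (2.2852) + (-16.8398) + (47.8252) + (39.0389) = 121.1398
Denominator Σ(z_t−z̄)² = 232.8288
r_1 = 121.1398 / 232.8288 = 0.520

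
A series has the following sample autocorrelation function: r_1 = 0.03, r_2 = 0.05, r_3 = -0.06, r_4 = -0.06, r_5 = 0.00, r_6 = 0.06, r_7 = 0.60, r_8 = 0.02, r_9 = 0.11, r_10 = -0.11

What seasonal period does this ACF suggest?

7

The largest autocorrelation is r_7 = 0.60; the remaining lags stay at or below 0.11.
The dominant spike at lag 7 indicates a seasonal period of 7.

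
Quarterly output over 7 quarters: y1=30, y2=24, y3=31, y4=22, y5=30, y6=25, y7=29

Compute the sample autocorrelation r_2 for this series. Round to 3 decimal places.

Mean ȳ = (30 + 24 + 31 + 22 + 30 + 25 + 29)/7 = 27.2857
Deviations from mean: 2.7143, -3.2857, 3.7143, -5.2857, 2.7143, -2.2857, 1.7143
Σ(y_t−ȳ)(y_{t+2}−ȳ) = (10.0816) + (17.3673) + (10.0816) + (12.0816) + (4.6531) = 54.2653
Denominator Σ(y_t−ȳ)² = 75.4286
r_2 = 54.2653 / 75.4286 = 0.719

0.719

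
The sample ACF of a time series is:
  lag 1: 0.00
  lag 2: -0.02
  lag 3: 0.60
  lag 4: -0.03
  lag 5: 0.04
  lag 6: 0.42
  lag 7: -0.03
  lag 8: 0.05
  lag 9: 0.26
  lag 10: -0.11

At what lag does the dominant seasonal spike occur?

The largest autocorrelation is r_3 = 0.60, with weaker echoes at lags 6 (0.42) and 9 (0.26); the remaining lags stay at or below 0.05.
The dominant spike at lag 3 indicates a seasonal period of 3.

3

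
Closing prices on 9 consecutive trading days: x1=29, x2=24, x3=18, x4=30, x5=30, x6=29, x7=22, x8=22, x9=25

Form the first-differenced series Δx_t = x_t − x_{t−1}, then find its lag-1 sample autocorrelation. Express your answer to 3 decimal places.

First differences Δx: -5, -6, 12, 0, -1, -7, 0, 3
Mean of differences = -0.5000
Numerator Σ(Δx_t−Δx̄)(Δx_{t+1}−Δx̄) = -36.2500
Denominator Σ(Δx_t−Δx̄)² = 262.0000
r_1(Δx) = -36.2500 / 262.0000 = -0.138

-0.138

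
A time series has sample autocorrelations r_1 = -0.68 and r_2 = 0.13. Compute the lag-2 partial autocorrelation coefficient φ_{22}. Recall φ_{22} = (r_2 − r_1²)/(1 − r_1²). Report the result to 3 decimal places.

-0.618

φ_{22} = (r_2 − r_1²) / (1 − r_1²)
r_1² = (-0.68)² = 0.4624
Numerator = 0.13 − 0.4624 = -0.3324; denominator = 1 − 0.4624 = 0.5376
φ_{22} = -0.3324 / 0.5376 = -0.618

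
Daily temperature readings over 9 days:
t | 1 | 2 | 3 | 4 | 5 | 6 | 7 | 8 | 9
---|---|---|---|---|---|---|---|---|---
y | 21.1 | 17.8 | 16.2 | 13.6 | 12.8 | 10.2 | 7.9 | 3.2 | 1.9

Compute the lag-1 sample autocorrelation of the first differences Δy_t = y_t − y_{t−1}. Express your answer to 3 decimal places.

First differences Δy: -3.3, -1.6, -2.6, -0.8, -2.6, -2.3, -4.7, -1.3
Mean of differences = -2.4000
Numerator Σ(Δy_t−Δȳ)(Δy_{t+1}−Δȳ) = -4.3000
Denominator Σ(Δy_t−Δȳ)² = 10.6000
r_1(Δy) = -4.3000 / 10.6000 = -0.406

-0.406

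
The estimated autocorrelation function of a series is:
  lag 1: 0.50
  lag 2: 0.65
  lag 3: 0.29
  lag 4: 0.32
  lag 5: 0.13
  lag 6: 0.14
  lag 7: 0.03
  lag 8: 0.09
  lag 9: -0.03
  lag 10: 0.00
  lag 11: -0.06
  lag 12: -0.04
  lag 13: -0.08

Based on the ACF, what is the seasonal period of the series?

2

The largest autocorrelation is r_2 = 0.65; the remaining lags stay at or below 0.50.
The dominant spike at lag 2 indicates a seasonal period of 2.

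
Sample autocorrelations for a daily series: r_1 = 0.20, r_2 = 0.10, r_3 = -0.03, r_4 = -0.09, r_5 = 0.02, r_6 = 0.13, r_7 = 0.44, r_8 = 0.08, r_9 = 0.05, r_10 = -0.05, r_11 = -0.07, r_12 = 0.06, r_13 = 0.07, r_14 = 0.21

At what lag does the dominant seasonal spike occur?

7

The largest autocorrelation is r_7 = 0.44, with a weaker echo at lag 14 (0.21); the remaining lags stay at or below 0.20. The elevated value at lag 1 (0.20), dropping to 0.10 at lag 2, reflects decaying short-term dependence rather than seasonality.
The dominant spike at lag 7 indicates a seasonal period of 7.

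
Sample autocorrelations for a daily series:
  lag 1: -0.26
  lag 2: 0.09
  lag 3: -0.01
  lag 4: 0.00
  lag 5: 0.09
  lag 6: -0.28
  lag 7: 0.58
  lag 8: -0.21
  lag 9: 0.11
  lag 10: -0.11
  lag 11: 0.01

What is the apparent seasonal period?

The largest autocorrelation is r_7 = 0.58; the remaining lags stay at or below 0.11.
The dominant spike at lag 7 indicates a seasonal period of 7.

7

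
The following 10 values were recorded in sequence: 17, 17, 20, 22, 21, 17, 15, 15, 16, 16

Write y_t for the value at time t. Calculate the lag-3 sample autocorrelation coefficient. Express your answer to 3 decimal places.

-0.377

Mean ȳ = (17 + 17 + 20 + 22 + 21 + 17 + 15 + 15 + 16 + 16)/10 = 17.6000
Σ(y_t−ȳ)(y_{t+3}−ȳ) = (-2.6400) + (-2.0400) + (-1.4400) + (-11.4400) + (-8.8400) + (0.9600) + (4.1600) = -21.2800
Denominator Σ(y_t−ȳ)² = 56.4000
r_3 = -21.2800 / 56.4000 = -0.377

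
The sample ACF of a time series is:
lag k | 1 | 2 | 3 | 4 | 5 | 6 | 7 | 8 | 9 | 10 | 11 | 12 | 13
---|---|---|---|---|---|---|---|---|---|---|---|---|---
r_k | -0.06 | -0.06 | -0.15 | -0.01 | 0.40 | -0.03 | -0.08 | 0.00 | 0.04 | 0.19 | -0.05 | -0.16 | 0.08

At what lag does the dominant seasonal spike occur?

5

The largest autocorrelation is r_5 = 0.40, with a weaker echo at lag 10 (0.19); the remaining lags stay at or below 0.08.
The dominant spike at lag 5 indicates a seasonal period of 5.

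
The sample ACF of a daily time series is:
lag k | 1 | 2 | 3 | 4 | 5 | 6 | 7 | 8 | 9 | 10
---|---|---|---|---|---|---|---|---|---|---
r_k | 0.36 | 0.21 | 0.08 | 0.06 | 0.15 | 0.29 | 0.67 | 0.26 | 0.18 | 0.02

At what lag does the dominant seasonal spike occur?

7

The largest autocorrelation is r_7 = 0.67; the remaining lags stay at or below 0.36. The elevated value at lag 1 (0.36), dropping to 0.21 at lag 2, reflects decaying short-term dependence rather than seasonality.
The dominant spike at lag 7 indicates a seasonal period of 7.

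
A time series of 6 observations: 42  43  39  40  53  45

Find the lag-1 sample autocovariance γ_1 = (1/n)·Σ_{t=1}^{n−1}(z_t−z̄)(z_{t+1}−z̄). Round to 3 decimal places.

Mean z̄ = (42 + 43 + 39 + 40 + 53 + 45)/6 = 43.6667
Σ_{t=1}^{5}(z_t−z̄)(z_{t+1}−z̄) = -0.4444
γ_1 = -0.4444 / 6 = -0.074

-0.074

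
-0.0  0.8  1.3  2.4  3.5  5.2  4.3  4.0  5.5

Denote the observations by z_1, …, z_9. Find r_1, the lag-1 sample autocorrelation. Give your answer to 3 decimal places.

0.605

Mean z̄ = (-0.0 + 0.8 + 1.3 + 2.4 + 3.5 + 5.2 + 4.3 + 4.0 + 5.5)/9 = 3.0000
Numerator Σ_{t=1}^{8}(z_t−z̄)(z_{t+1}−z̄) = 18.8200
Denominator Σ(z_t−z̄)² = 31.1200
r_1 = 18.8200 / 31.1200 = 0.605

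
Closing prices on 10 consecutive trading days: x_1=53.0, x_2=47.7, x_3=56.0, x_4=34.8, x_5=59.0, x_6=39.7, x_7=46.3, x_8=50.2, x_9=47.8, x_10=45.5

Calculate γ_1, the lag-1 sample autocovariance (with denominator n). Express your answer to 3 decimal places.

Mean x̄ = (53.0 + 47.7 + 56.0 + 34.8 + 59.0 + 39.7 + 46.3 + 50.2 + 47.8 + 45.5)/10 = 48.0000
Σ_{t=1}^{9}(x_t−x̄)(x_{t+1}−x̄) = -335.5700
γ_1 = -335.5700 / 10 = -33.557

-33.557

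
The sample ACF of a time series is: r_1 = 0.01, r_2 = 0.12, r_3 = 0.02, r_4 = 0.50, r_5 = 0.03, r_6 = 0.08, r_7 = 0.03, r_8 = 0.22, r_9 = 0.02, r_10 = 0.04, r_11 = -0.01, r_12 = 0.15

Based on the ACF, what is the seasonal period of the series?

4

The largest autocorrelation is r_4 = 0.50, with weaker echoes at lags 8 (0.22) and 12 (0.15); the remaining lags stay at or below 0.12.
The dominant spike at lag 4 indicates a seasonal period of 4.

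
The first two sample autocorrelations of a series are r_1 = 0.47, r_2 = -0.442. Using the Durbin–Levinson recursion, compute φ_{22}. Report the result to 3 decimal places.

-0.851

φ_{22} = (r_2 − r_1²) / (1 − r_1²)
r_1² = (0.47)² = 0.2209
Numerator = -0.442 − 0.2209 = -0.6629; denominator = 1 − 0.2209 = 0.7791
φ_{22} = -0.6629 / 0.7791 = -0.851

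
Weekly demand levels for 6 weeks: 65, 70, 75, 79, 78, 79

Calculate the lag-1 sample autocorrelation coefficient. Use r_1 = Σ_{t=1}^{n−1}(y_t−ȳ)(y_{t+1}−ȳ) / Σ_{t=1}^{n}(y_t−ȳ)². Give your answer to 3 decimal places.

Mean ȳ = (65 + 70 + 75 + 79 + 78 + 79)/6 = 74.3333
Deviations from mean: -9.3333, -4.3333, 0.6667, 4.6667, 3.6667, 4.6667
Σ(y_t−ȳ)(y_{t+1}−ȳ) = (40.4444) + (-2.8889) + (3.1111) + (17.1111) + (17.1111) = 74.8889
Denominator Σ(y_t−ȳ)² = 163.3333
r_1 = 74.8889 / 163.3333 = 0.459

0.459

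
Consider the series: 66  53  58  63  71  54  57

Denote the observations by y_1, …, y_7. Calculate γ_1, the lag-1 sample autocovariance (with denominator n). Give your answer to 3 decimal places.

-6.971

Mean ȳ = (66 + 53 + 58 + 63 + 71 + 54 + 57)/7 = 60.2857
Σ_{t=1}^{6}(y_t−ȳ)(y_{t+1}−ȳ) = -48.7959
γ_1 = -48.7959 / 7 = -6.971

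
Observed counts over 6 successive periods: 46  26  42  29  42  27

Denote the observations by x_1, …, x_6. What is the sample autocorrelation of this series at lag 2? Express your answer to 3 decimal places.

Mean x̄ = (46 + 26 + 42 + 29 + 42 + 27)/6 = 35.3333
Deviations from mean: 10.6667, -9.3333, 6.6667, -6.3333, 6.6667, -8.3333
Σ(x_t−x̄)(x_{t+2}−x̄) = (71.1111) + (59.1111) + (44.4444) + (52.7778) = 227.4444
Denominator Σ(x_t−x̄)² = 399.3333
r_2 = 227.4444 / 399.3333 = 0.570

0.570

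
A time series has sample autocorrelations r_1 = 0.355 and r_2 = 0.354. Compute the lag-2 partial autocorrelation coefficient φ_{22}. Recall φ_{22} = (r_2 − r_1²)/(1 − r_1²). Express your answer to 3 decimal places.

φ_{22} = (r_2 − r_1²) / (1 − r_1²)
r_1² = (0.355)² = 0.126025
Numerator = 0.354 − 0.1260 = 0.2280; denominator = 1 − 0.1260 = 0.8740
φ_{22} = 0.2280 / 0.8740 = 0.261

0.261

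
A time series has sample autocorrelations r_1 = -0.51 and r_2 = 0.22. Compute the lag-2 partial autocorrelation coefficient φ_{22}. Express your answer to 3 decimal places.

-0.054

φ_{22} = (r_2 − r_1²) / (1 − r_1²)
r_1² = (-0.51)² = 0.2601
Numerator = 0.22 − 0.2601 = -0.0401; denominator = 1 − 0.2601 = 0.7399
φ_{22} = -0.0401 / 0.7399 = -0.054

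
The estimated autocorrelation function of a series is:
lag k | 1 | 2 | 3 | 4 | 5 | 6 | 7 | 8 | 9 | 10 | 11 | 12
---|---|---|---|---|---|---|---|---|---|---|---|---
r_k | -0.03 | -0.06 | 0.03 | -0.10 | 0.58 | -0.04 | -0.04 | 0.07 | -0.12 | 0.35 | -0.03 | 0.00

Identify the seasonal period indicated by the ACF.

The largest autocorrelation is r_5 = 0.58, with a weaker echo at lag 10 (0.35); the remaining lags stay at or below 0.07.
The dominant spike at lag 5 indicates a seasonal period of 5.

5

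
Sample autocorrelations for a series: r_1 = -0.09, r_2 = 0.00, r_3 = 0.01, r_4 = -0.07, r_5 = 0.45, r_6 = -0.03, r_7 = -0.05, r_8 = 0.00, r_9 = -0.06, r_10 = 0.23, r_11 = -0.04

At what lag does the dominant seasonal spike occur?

The largest autocorrelation is r_5 = 0.45, with a weaker echo at lag 10 (0.23); the remaining lags stay at or below 0.01.
The dominant spike at lag 5 indicates a seasonal period of 5.

5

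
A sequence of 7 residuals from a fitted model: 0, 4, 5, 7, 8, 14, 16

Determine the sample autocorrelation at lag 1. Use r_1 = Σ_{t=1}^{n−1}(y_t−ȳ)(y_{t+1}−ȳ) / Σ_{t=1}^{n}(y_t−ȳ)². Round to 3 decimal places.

0.498

Mean ȳ = (0 + 4 + 5 + 7 + 8 + 14 + 16)/7 = 7.7143
Deviations from mean: -7.7143, -3.7143, -2.7143, -0.7143, 0.2857, 6.2857, 8.2857
Σ(y_t−ȳ)(y_{t+1}−ȳ) = (28.6531) + (10.0816) + (1.9388) + (-0.2041) + (1.7959) + (52.0816) = 94.3469
Denominator Σ(y_t−ȳ)² = 189.4286
r_1 = 94.3469 / 189.4286 = 0.498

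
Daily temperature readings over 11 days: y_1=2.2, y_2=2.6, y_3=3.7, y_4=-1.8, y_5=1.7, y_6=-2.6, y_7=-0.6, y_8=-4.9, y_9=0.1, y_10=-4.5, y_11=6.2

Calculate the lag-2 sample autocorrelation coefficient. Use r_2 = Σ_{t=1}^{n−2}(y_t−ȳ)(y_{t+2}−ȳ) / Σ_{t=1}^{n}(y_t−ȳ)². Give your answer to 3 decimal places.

Mean ȳ = (2.2 + 2.6 + 3.7 − 1.8 + 1.7 − 2.6 − 0.6 − 4.9 + 0.1 − 4.5 + 6.2)/11 = 0.1909
Numerator Σ_{t=1}^{9}(y_t−ȳ)(y_{t+2}−ȳ) = 49.5271
Denominator Σ(y_t−ȳ)² = 120.8491
r_2 = 49.5271 / 120.8491 = 0.410

0.410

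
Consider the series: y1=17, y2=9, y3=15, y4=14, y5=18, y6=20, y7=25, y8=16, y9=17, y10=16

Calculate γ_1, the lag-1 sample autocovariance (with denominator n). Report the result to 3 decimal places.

3.731

Mean ȳ = (17 + 9 + 15 + 14 + 18 + 20 + 25 + 16 + 17 + 16)/10 = 16.7000
Σ_{t=1}^{9}(y_t−ȳ)(y_{t+1}−ȳ) = 37.3100
γ_1 = 37.3100 / 10 = 3.731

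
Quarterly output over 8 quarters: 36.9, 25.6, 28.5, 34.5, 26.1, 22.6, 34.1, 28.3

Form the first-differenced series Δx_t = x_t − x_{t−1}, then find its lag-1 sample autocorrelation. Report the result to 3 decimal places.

-0.328

First differences Δx: -11.3, 2.9, 6.0, -8.4, -3.5, 11.5, -5.8
Mean of differences = -1.2286
Numerator Σ(Δx_t−Δx̄)(Δx_{t+1}−Δx̄) = -134.3865
Denominator Σ(Δx_t−Δx̄)² = 410.2343
r_1(Δx) = -134.3865 / 410.2343 = -0.328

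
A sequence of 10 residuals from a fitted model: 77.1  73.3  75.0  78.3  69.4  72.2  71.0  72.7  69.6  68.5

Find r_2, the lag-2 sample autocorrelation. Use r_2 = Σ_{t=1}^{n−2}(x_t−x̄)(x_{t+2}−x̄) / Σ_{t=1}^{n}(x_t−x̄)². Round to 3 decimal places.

Mean x̄ = (77.1 + 73.3 + 75.0 + 78.3 + 69.4 + 72.2 + 71.0 + 72.7 + 69.6 + 68.5)/10 = 72.7100
Numerator Σ_{t=1}^{8}(x_t−x̄)(x_{t+2}−x̄) = 13.9458
Denominator Σ(x_t−x̄)² = 97.6490
r_2 = 13.9458 / 97.6490 = 0.143

0.143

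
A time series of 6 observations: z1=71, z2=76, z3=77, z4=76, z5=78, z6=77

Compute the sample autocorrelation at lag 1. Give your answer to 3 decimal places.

Mean z̄ = (71 + 76 + 77 + 76 + 78 + 77)/6 = 75.8333
Deviations from mean: -4.8333, 0.1667, 1.1667, 0.1667, 2.1667, 1.1667
Σ(z_t−z̄)(z_{t+1}−z̄) = (-0.8056) + (0.1944) + (0.1944) + (0.3611) + (2.5278) = 2.4722
Denominator Σ(z_t−z̄)² = 30.8333
r_1 = 2.4722 / 30.8333 = 0.080

0.080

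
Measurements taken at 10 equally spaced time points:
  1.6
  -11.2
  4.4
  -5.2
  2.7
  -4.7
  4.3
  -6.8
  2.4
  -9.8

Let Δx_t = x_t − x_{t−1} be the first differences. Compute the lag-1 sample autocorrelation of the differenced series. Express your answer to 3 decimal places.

First differences Δx: -12.8, 15.6, -9.6, 7.9, -7.4, 9.0, -11.1, 9.2, -12.2
Mean of differences = -1.2667
Numerator Σ(Δx_t−Δx̄)(Δx_{t+1}−Δx̄) = -848.9778
Denominator Σ(Δx_t−Δx̄)² = 1039.7800
r_1(Δx) = -848.9778 / 1039.7800 = -0.816

-0.816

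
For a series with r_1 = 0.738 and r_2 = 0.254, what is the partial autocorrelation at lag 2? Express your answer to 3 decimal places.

φ_{22} = (r_2 − r_1²) / (1 − r_1²)
r_1² = (0.738)² = 0.544644
Numerator = 0.254 − 0.5446 = -0.2906; denominator = 1 − 0.5446 = 0.4554
φ_{22} = -0.2906 / 0.4554 = -0.638

-0.638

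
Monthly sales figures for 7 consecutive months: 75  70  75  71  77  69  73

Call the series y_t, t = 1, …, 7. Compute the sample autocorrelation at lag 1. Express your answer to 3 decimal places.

-0.765

Mean ȳ = (75 + 70 + 75 + 71 + 77 + 69 + 73)/7 = 72.8571
Deviations from mean: 2.1429, -2.8571, 2.1429, -1.8571, 4.1429, -3.8571, 0.1429
Numerator Σ_{t=1}^{6}(y_t−ȳ)(y_{t+1}−ȳ) = -40.4490
Denominator Σ(y_t−ȳ)² = 52.8571
r_1 = -40.4490 / 52.8571 = -0.765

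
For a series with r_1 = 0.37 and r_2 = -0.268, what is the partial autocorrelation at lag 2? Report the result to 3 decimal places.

φ_{22} = (r_2 − r_1²) / (1 − r_1²)
r_1² = (0.37)² = 0.1369
Numerator = -0.268 − 0.1369 = -0.4049; denominator = 1 − 0.1369 = 0.8631
φ_{22} = -0.4049 / 0.8631 = -0.469

-0.469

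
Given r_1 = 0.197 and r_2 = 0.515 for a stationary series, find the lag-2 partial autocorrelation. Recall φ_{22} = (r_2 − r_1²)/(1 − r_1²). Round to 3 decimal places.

0.495

φ_{22} = (r_2 − r_1²) / (1 − r_1²)
r_1² = (0.197)² = 0.038809
Numerator = 0.515 − 0.0388 = 0.4762; denominator = 1 − 0.0388 = 0.9612
φ_{22} = 0.4762 / 0.9612 = 0.495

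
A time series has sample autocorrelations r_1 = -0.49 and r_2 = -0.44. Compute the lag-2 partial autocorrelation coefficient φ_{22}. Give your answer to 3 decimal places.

-0.895

φ_{22} = (r_2 − r_1²) / (1 − r_1²)
r_1² = (-0.49)² = 0.2401
Numerator = -0.44 − 0.2401 = -0.6801; denominator = 1 − 0.2401 = 0.7599
φ_{22} = -0.6801 / 0.7599 = -0.895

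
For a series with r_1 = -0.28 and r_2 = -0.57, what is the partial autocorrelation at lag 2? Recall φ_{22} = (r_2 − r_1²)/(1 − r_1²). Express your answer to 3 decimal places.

φ_{22} = (r_2 − r_1²) / (1 − r_1²)
r_1² = (-0.28)² = 0.0784
Numerator = -0.57 − 0.0784 = -0.6484; denominator = 1 − 0.0784 = 0.9216
φ_{22} = -0.6484 / 0.9216 = -0.704

-0.704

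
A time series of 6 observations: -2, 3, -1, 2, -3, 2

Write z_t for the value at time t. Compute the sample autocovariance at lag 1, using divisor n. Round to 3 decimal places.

Mean z̄ = (-2 + 3 − 1 + 2 − 3 + 2)/6 = 0.1667
Σ_{t=1}^{5}(z_t−z̄)(z_{t+1}−z̄) = -23.1944
γ_1 = -23.1944 / 6 = -3.866

-3.866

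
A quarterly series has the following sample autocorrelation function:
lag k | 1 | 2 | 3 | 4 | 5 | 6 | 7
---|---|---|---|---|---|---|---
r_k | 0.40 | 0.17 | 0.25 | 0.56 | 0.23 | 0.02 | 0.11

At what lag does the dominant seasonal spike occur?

4

The largest autocorrelation is r_4 = 0.56; the remaining lags stay at or below 0.40. The elevated value at lag 1 (0.40), dropping to 0.17 at lag 2, reflects decaying short-term dependence rather than seasonality.
The dominant spike at lag 4 indicates a seasonal period of 4.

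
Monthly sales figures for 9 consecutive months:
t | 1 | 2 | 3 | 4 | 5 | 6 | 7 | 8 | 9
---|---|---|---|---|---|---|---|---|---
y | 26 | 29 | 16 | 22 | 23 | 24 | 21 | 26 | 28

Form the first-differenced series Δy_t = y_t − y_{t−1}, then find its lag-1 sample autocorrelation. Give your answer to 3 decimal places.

-0.463

First differences Δy: 3, -13, 6, 1, 1, -3, 5, 2
Mean of differences = 0.2500
Numerator Σ(Δy_t−Δȳ)(Δy_{t+1}−Δȳ) = -117.3125
Denominator Σ(Δy_t−Δȳ)² = 253.5000
r_1(Δy) = -117.3125 / 253.5000 = -0.463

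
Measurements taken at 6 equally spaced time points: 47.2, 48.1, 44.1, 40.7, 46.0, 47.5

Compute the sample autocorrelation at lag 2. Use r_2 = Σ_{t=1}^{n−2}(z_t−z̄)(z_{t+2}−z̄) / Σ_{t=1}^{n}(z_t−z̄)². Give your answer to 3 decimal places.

Mean z̄ = (47.2 + 48.1 + 44.1 + 40.7 + 46.0 + 47.5)/6 = 45.6000
Deviations from mean: 1.6000, 2.5000, -1.5000, -4.9000, 0.4000, 1.9000
Numerator Σ_{t=1}^{4}(z_t−z̄)(z_{t+2}−z̄) = -24.5600
Denominator Σ(z_t−z̄)² = 38.8400
r_2 = -24.5600 / 38.8400 = -0.632

-0.632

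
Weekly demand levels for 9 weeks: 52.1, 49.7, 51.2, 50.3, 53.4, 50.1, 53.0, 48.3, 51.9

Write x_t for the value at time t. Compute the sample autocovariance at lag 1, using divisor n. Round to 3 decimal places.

-1.689

Mean x̄ = (52.1 + 49.7 + 51.2 + 50.3 + 53.4 + 50.1 + 53.0 + 48.3 + 51.9)/9 = 51.1111
Σ_{t=1}^{8}(x_t−x̄)(x_{t+1}−x̄) = -15.2012
γ_1 = -15.2012 / 9 = -1.689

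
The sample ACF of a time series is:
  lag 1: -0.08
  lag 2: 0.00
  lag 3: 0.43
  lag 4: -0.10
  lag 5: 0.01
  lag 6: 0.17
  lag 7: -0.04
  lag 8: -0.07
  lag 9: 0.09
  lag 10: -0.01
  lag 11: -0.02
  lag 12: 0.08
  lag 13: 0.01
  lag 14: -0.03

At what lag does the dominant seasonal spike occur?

The largest autocorrelation is r_3 = 0.43, with a weaker echo at lag 6 (0.17); the remaining lags stay at or below 0.09.
The dominant spike at lag 3 indicates a seasonal period of 3.

3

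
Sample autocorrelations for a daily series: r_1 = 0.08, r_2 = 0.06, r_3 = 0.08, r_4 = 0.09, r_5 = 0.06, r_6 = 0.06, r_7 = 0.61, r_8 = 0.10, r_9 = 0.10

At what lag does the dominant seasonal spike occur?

The largest autocorrelation is r_7 = 0.61; the remaining lags stay at or below 0.10.
The dominant spike at lag 7 indicates a seasonal period of 7.

7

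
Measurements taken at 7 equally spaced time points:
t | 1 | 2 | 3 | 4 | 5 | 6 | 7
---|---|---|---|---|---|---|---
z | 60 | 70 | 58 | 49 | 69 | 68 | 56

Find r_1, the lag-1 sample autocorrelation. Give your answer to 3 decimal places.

Mean z̄ = (60 + 70 + 58 + 49 + 69 + 68 + 56)/7 = 61.4286
Deviations from mean: -1.4286, 8.5714, -3.4286, -12.4286, 7.5714, 6.5714, -5.4286
Numerator Σ_{t=1}^{6}(z_t−z̄)(z_{t+1}−z̄) = -79.0408
Denominator Σ(z_t−z̄)² = 371.7143
r_1 = -79.0408 / 371.7143 = -0.213

-0.213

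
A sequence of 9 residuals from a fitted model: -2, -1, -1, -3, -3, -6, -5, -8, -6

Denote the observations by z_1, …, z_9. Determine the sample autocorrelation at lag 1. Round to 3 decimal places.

0.632

Mean z̄ = (-2 − 1 − 1 − 3 − 3 − 6 − 5 − 8 − 6)/9 = -3.8889
Numerator Σ_{t=1}^{8}(z_t−z̄)(z_{t+1}−z̄) = 30.8765
Denominator Σ(z_t−z̄)² = 48.8889
r_1 = 30.8765 / 48.8889 = 0.632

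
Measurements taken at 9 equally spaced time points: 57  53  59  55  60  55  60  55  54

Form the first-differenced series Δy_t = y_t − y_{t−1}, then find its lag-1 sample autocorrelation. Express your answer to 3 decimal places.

First differences Δy: -4, 6, -4, 5, -5, 5, -5, -1
Mean of differences = -0.3750
Numerator Σ(Δy_t−Δȳ)(Δy_{t+1}−Δȳ) = -137.3906
Denominator Σ(Δy_t−Δȳ)² = 167.8750
r_1(Δy) = -137.3906 / 167.8750 = -0.818

-0.818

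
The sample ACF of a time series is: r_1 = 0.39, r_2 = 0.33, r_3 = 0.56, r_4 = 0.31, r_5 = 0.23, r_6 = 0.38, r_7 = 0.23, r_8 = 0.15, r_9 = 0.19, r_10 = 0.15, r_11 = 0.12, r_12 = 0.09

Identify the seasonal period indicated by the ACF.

The largest autocorrelation is r_3 = 0.56; the remaining lags stay at or below 0.39. The elevated value at lag 1 (0.39), dropping to 0.33 at lag 2, reflects decaying short-term dependence rather than seasonality.
The dominant spike at lag 3 indicates a seasonal period of 3.

3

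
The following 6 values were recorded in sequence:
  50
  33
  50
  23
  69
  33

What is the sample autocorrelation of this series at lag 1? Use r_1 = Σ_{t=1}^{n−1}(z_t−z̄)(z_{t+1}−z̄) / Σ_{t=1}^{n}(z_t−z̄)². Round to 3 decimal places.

-0.771

Mean z̄ = (50 + 33 + 50 + 23 + 69 + 33)/6 = 43.0000
Deviations from mean: 7.0000, -10.0000, 7.0000, -20.0000, 26.0000, -10.0000
Numerator Σ_{t=1}^{5}(z_t−z̄)(z_{t+1}−z̄) = -1060.0000
Denominator Σ(z_t−z̄)² = 1374.0000
r_1 = -1060.0000 / 1374.0000 = -0.771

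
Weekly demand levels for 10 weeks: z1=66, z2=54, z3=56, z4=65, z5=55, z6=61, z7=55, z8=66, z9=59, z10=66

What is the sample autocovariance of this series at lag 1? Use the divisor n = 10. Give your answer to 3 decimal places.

Mean z̄ = (66 + 54 + 56 + 65 + 55 + 61 + 55 + 66 + 59 + 66)/10 = 60.3000
Σ_{t=1}^{9}(z_t−z̄)(z_{t+1}−z̄) = -106.3900
γ_1 = -106.3900 / 10 = -10.639

-10.639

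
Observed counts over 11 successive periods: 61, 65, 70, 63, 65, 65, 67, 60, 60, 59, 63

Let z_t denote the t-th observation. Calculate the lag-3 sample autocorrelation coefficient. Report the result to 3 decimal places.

-0.114

Mean z̄ = (61 + 65 + 70 + 63 + 65 + 65 + 67 + 60 + 60 + 59 + 63)/11 = 63.4545
Numerator Σ_{t=1}^{8}(z_t−z̄)(z_{t+3}−z̄) = -12.8926
Denominator Σ(z_t−z̄)² = 112.7273
r_3 = -12.8926 / 112.7273 = -0.114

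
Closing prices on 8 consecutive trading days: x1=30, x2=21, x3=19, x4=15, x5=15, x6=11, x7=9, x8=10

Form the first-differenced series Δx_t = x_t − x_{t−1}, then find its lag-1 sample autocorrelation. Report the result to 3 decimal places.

First differences Δx: -9, -2, -4, 0, -4, -2, 1
Mean of differences = -2.8571
Numerator Σ(Δx_t−Δx̄)(Δx_{t+1}−Δx̄) = -10.4490
Denominator Σ(Δx_t−Δx̄)² = 64.8571
r_1(Δx) = -10.4490 / 64.8571 = -0.161

-0.161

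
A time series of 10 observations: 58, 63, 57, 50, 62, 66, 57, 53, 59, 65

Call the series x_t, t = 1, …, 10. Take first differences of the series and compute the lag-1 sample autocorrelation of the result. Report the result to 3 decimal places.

-0.022

First differences Δx: 5, -6, -7, 12, 4, -9, -4, 6, 6
Mean of differences = 0.7778
Numerator Σ(Δx_t−Δx̄)(Δx_{t+1}−Δx̄) = -9.4938
Denominator Σ(Δx_t−Δx̄)² = 433.5556
r_1(Δx) = -9.4938 / 433.5556 = -0.022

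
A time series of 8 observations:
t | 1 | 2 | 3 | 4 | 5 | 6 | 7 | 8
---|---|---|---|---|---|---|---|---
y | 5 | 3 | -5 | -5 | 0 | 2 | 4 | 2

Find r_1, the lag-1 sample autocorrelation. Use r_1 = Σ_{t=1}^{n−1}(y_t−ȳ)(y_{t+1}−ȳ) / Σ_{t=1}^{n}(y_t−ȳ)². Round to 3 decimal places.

0.398

Mean ȳ = (5 + 3 − 5 − 5 + 0 + 2 + 4 + 2)/8 = 0.7500
Σ(y_t−ȳ)(y_{t+1}−ȳ) = (9.5625) + (-12.9375) + (33.0625) + (4.3125) + (-0.9375) + (4.0625) + (4.0625) = 41.1875
Denominator Σ(y_t−ȳ)² = 103.5000
r_1 = 41.1875 / 103.5000 = 0.398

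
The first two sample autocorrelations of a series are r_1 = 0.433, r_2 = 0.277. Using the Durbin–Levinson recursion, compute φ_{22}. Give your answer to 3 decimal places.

φ_{22} = (r_2 − r_1²) / (1 − r_1²)
r_1² = (0.433)² = 0.187489
Numerator = 0.277 − 0.1875 = 0.0895; denominator = 1 − 0.1875 = 0.8125
φ_{22} = 0.0895 / 0.8125 = 0.110

0.110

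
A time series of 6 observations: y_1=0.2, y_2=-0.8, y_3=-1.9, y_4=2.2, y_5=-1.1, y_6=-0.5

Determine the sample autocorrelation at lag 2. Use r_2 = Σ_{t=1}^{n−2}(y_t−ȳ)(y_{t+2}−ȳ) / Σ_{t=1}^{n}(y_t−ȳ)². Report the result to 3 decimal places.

Mean ȳ = (0.2 − 0.8 − 1.9 + 2.2 − 1.1 − 0.5)/6 = -0.3167
Deviations from mean: 0.5167, -0.4833, -1.5833, 2.5167, -0.7833, -0.1833
Σ(y_t−ȳ)(y_{t+2}−ȳ) = (-0.8181) + (-1.2164) + (1.2403) + (-0.4614) = -1.2556
Denominator Σ(y_t−ȳ)² = 9.9883
r_2 = -1.2556 / 9.9883 = -0.126

-0.126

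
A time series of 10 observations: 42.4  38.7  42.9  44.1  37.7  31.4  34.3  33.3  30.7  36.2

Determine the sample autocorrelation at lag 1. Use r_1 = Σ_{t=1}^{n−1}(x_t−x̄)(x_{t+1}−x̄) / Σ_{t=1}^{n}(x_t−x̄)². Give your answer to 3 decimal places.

0.552

Mean x̄ = (42.4 + 38.7 + 42.9 + 44.1 + 37.7 + 31.4 + 34.3 + 33.3 + 30.7 + 36.2)/10 = 37.1700
Numerator Σ_{t=1}^{9}(x_t−x̄)(x_{t+1}−x̄) = 116.0741
Denominator Σ(x_t−x̄)² = 210.1410
r_1 = 116.0741 / 210.1410 = 0.552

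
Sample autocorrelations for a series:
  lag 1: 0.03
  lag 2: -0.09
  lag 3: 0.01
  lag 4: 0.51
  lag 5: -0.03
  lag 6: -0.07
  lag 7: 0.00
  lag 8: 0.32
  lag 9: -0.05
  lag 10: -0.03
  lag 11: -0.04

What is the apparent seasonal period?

The largest autocorrelation is r_4 = 0.51, with a weaker echo at lag 8 (0.32); the remaining lags stay at or below 0.03.
The dominant spike at lag 4 indicates a seasonal period of 4.

4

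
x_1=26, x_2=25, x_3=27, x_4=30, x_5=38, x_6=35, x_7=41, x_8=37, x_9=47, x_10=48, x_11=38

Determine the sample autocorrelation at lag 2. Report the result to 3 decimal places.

Mean x̄ = (26 + 25 + 27 + 30 + 38 + 35 + 41 + 37 + 47 + 48 + 38)/11 = 35.6364
Numerator Σ_{t=1}^{9}(x_t−x̄)(x_{t+2}−x̄) = 242.8264
Denominator Σ(x_t−x̄)² = 636.5455
r_2 = 242.8264 / 636.5455 = 0.381

0.381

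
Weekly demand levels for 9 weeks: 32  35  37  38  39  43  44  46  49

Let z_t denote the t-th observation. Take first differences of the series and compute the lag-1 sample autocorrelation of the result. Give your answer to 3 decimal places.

-0.326

First differences Δz: 3, 2, 1, 1, 4, 1, 2, 3
Mean of differences = 2.1250
Numerator Σ(Δz_t−Δz̄)(Δz_{t+1}−Δz̄) = -2.8906
Denominator Σ(Δz_t−Δz̄)² = 8.8750
r_1(Δz) = -2.8906 / 8.8750 = -0.326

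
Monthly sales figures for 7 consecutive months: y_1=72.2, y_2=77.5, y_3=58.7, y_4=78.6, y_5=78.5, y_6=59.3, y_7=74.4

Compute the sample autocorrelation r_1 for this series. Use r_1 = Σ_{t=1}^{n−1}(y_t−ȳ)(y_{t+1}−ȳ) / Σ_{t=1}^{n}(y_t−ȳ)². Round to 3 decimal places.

-0.516

Mean ȳ = (72.2 + 77.5 + 58.7 + 78.6 + 78.5 + 59.3 + 74.4)/7 = 71.3143
Σ(y_t−ȳ)(y_{t+1}−ȳ) = (5.4788) + (-78.0284) + (-91.9041) + (52.3531) + (-86.3312) + (-37.0727) = -235.5045
Denominator Σ(y_t−ȳ)² = 456.7486
r_1 = -235.5045 / 456.7486 = -0.516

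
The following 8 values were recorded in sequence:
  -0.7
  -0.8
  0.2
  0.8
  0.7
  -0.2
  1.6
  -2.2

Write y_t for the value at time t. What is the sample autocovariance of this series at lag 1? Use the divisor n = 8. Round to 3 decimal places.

Mean ȳ = (-0.7 − 0.8 + 0.2 + 0.8 + 0.7 − 0.2 + 1.6 − 2.2)/8 = -0.0750
Deviations: -0.6250, -0.7250, 0.2750, 0.8750, 0.7750, -0.1250, 1.6750, -2.1250
Σ_{t=1}^{7}(y_t−ȳ)(y_{t+1}−ȳ) = -2.6931
γ_1 = -2.6931 / 8 = -0.337

-0.337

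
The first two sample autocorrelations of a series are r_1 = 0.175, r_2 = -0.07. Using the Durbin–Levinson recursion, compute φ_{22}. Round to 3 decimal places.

φ_{22} = (r_2 − r_1²) / (1 − r_1²)
r_1² = (0.175)² = 0.030625
Numerator = -0.07 − 0.0306 = -0.1006; denominator = 1 − 0.0306 = 0.9694
φ_{22} = -0.1006 / 0.9694 = -0.104

-0.104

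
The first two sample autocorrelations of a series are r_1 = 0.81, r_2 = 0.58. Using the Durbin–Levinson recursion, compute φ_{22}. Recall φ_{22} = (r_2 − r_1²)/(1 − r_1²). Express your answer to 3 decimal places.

φ_{22} = (r_2 − r_1²) / (1 − r_1²)
r_1² = (0.81)² = 0.6561
Numerator = 0.58 − 0.6561 = -0.0761; denominator = 1 − 0.6561 = 0.3439
φ_{22} = -0.0761 / 0.3439 = -0.221

-0.221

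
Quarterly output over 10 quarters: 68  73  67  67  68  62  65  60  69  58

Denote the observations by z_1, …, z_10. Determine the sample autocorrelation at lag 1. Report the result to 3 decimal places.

Mean z̄ = (68 + 73 + 67 + 67 + 68 + 62 + 65 + 60 + 69 + 58)/10 = 65.7000
Numerator Σ_{t=1}^{9}(z_t−z̄)(z_{t+1}−z̄) = -15.1900
Denominator Σ(z_t−z̄)² = 184.1000
r_1 = -15.1900 / 184.1000 = -0.083

-0.083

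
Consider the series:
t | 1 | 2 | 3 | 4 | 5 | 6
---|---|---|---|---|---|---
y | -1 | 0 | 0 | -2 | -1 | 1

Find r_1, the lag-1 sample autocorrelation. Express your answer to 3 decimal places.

-0.136

Mean ȳ = (-1 + 0 + 0 − 2 − 1 + 1)/6 = -0.5000
Deviations from mean: -0.5000, 0.5000, 0.5000, -1.5000, -0.5000, 1.5000
Σ(y_t−ȳ)(y_{t+1}−ȳ) = (-0.2500) + (0.2500) + (-0.7500) + (0.7500) + (-0.7500) = -0.7500
Denominator Σ(y_t−ȳ)² = 5.5000
r_1 = -0.7500 / 5.5000 = -0.136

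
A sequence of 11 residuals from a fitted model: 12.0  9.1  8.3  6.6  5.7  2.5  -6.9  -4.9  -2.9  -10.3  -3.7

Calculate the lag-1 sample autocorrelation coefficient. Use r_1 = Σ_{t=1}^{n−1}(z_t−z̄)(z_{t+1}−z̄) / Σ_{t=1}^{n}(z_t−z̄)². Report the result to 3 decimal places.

0.680

Mean z̄ = (12.0 + 9.1 + 8.3 + 6.6 + 5.7 + 2.5 − 6.9 − 4.9 − 2.9 − 10.3 − 3.7)/11 = 1.4091
Numerator Σ_{t=1}^{10}(z_t−z̄)(z_{t+1}−z̄) = 377.9990
Denominator Σ(z_t−z̄)² = 555.9691
r_1 = 377.9990 / 555.9691 = 0.680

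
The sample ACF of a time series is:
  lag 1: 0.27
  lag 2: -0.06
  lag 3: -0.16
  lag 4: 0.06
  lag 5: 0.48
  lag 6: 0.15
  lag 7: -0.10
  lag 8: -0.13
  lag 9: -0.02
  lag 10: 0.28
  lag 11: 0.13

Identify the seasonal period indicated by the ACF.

5

The largest autocorrelation is r_5 = 0.48, with a weaker echo at lag 10 (0.28); the remaining lags stay at or below 0.27.
The dominant spike at lag 5 indicates a seasonal period of 5.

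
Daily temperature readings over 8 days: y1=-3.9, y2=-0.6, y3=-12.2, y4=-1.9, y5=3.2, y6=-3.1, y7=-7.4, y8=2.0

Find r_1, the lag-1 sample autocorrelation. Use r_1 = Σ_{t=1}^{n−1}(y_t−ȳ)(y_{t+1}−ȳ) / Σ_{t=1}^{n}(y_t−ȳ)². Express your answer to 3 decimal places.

-0.283

Mean ȳ = (-3.9 − 0.6 − 12.2 − 1.9 + 3.2 − 3.1 − 7.4 + 2.0)/8 = -2.9875
Deviations from mean: -0.9125, 2.3875, -9.2125, 1.0875, 6.1875, -0.1125, -4.4125, 4.9875
Σ(y_t−ȳ)(y_{t+1}−ȳ) = (-2.1786) + (-21.9948) + (-10.0186) + (6.7289) + (-0.6961) + (0.4964) + (-22.0073) = -49.6702
Denominator Σ(y_t−ȳ)² = 175.2288
r_1 = -49.6702 / 175.2288 = -0.283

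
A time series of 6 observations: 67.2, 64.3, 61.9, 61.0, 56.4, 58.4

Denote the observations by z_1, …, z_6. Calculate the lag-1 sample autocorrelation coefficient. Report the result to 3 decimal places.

0.463

Mean z̄ = (67.2 + 64.3 + 61.9 + 61.0 + 56.4 + 58.4)/6 = 61.5333
Deviations from mean: 5.6667, 2.7667, 0.3667, -0.5333, -5.1333, -3.1333
Numerator Σ_{t=1}^{5}(z_t−z̄)(z_{t+1}−z̄) = 35.3189
Denominator Σ(z_t−z̄)² = 76.3533
r_1 = 35.3189 / 76.3533 = 0.463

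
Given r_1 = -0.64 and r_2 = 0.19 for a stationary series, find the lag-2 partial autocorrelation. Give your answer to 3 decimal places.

-0.372

φ_{22} = (r_2 − r_1²) / (1 − r_1²)
r_1² = (-0.64)² = 0.4096
Numerator = 0.19 − 0.4096 = -0.2196; denominator = 1 − 0.4096 = 0.5904
φ_{22} = -0.2196 / 0.5904 = -0.372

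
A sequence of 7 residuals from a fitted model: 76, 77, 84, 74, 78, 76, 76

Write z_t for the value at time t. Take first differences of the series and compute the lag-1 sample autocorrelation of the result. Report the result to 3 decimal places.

-0.653

First differences Δz: 1, 7, -10, 4, -2, 0
Mean of differences = 0.0000
Numerator Σ(Δz_t−Δz̄)(Δz_{t+1}−Δz̄) = -111.0000
Denominator Σ(Δz_t−Δz̄)² = 170.0000
r_1(Δz) = -111.0000 / 170.0000 = -0.653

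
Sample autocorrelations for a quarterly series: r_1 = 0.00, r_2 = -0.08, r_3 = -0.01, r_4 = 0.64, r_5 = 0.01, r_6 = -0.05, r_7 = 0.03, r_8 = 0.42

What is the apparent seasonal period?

The largest autocorrelation is r_4 = 0.64, with a weaker echo at lag 8 (0.42); the remaining lags stay at or below 0.03.
The dominant spike at lag 4 indicates a seasonal period of 4.

4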